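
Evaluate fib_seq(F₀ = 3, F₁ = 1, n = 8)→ F_2 = F_1 + F_0 = 4
F_3 = F_2 + F_1 = 5
F_4 = F_3 + F_2 = 9
...
= [3, 1, 4, 5, 9, 14, 23, 37]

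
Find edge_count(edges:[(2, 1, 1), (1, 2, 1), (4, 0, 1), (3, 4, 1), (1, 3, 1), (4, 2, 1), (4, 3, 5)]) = 7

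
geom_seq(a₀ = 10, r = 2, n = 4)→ a_0 = 10*2^0 = 10
a_1 = 10*2^1 = 20
a_2 = 10*2^2 = 40
...
= [10, 20, 40, 80]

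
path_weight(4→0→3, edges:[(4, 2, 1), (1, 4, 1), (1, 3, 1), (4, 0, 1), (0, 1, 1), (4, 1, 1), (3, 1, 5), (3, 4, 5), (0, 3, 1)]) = 2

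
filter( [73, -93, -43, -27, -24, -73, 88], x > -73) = [73, -43, -27, -24, 88]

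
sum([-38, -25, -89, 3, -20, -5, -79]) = (-38) + (-25) + (-89) + 3 + (-20) + (-5) + (-79)
= -253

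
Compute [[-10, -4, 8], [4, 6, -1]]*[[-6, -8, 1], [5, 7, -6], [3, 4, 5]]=C[0][0] = (-10)*(-6) + (-4)*(5) + (8)*(3) = 64
C[0][1] = (-10)*(-8) + (-4)*(7) + (8)*(4) = 84
C[0][2] = (-10)*(1) + (-4)*(-6) + (8)*(5) = 54
C[1][0] = (4)*(-6) + (6)*(5) + (-1)*(3) = 3
C[1][1] = (4)*(-8) + (6)*(7) + (-1)*(4) = 6
C[1][2] = (4)*(1) + (6)*(-6) + (-1)*(5) = -37
= [[64, 84, 54], [3, 6, -37]]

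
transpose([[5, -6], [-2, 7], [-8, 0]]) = [[5, -2, -8], [-6, 7, 0]]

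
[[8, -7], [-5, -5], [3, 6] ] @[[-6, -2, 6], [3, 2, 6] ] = [[-69, -30, 6], [15, 0, -60], [0, 6, 54]]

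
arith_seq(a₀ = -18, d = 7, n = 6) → a_0 = -18 + 0*7 = -18
a_1 = -18 + 1*7 = -11
a_2 = -18 + 2*7 = -4
...
= [-18, -11, -4, 3, 10, 17]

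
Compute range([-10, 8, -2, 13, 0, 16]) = 26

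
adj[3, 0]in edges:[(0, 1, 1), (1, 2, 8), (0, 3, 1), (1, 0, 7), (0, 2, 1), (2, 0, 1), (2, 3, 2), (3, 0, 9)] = 9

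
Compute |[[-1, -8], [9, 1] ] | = 71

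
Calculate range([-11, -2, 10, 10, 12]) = 23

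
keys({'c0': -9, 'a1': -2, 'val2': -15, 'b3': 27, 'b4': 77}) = ['c0', 'a1', 'val2', 'b3', 'b4']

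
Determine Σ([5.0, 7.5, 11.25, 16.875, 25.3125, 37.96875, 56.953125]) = 160.859375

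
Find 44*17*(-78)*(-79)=4609176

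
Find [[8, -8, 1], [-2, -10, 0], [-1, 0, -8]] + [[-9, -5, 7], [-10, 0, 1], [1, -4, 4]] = [[-1, -13, 8], [-12, -10, 1], [0, -4, -4]]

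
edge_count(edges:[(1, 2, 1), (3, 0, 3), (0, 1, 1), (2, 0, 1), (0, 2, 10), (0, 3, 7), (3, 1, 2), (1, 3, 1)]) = 8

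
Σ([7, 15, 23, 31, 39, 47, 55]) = 7 + 15 + 23 + 31 + 39 + 47 + 55
= 217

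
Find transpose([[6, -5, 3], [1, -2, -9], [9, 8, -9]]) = [[6, 1, 9], [-5, -2, 8], [3, -9, -9]]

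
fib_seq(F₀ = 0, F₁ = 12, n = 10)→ [0, 12, 12, 24, 36, 60, 96, 156, 252, 408]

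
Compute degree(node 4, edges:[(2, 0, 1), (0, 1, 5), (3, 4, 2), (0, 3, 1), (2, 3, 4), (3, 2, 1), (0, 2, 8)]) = incident: (3,4)
= 1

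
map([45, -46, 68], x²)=[2025, 2116, 4624]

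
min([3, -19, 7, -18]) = -19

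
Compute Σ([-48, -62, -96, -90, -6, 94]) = (-48) + (-62) + (-96) + (-90) + (-6) + 94
= -208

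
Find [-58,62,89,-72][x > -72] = keep x where x > -72: -58✓, 62✓, 89✓, -72✗
= [-58, 62, 89]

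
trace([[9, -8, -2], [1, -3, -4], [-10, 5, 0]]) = 6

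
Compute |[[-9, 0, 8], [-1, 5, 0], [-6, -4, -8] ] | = (1)*(-9)*det([[5, 0], [-4, -8]]) + (-1)*(0)*det([[-1, 0], [-6, -8]]) + (1)*(8)*det([[-1, 5], [-6, -4]])
= 360 + 0 + 272
= 632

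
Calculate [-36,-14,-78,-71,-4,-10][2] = -78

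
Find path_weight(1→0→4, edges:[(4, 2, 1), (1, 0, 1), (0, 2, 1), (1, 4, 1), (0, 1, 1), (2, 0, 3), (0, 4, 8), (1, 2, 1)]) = w(1→0)=1 + w(0→4)=8
= 9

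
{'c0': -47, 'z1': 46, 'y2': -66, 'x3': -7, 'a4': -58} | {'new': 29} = {'c0': -47, 'z1': 46, 'y2': -66, 'x3': -7, 'a4': -58, 'new': 29}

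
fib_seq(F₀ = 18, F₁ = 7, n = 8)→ [18, 7, 25, 32, 57, 89, 146, 235]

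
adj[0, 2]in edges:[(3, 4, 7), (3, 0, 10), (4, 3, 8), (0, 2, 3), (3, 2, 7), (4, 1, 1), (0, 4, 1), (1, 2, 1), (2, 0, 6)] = 3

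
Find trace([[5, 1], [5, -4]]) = diagonal: 5 + (-4)
= 1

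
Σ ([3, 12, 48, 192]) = 255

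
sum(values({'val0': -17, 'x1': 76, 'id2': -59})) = (-17) + 76 + (-59)
= 0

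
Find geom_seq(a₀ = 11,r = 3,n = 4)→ [11, 33, 99, 297]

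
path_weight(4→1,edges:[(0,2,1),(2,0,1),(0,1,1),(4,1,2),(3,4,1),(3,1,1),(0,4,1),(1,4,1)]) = w(4→1)=2
= 2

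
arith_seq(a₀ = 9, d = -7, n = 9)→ a_0 = 9 + 0*-7 = 9
a_1 = 9 + 1*-7 = 2
a_2 = 9 + 2*-7 = -5
...
= [9, 2, -5, -12, -19, -26, -33, -40, -47]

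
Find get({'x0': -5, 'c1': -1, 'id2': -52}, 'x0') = -5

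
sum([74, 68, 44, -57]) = 129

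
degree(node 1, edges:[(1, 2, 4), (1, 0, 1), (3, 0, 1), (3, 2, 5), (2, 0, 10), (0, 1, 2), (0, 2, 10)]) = incident: (1,2), (1,0), (0,1)
= 3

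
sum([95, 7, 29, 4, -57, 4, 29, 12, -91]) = 32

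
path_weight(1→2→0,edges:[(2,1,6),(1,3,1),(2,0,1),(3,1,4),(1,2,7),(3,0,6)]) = 8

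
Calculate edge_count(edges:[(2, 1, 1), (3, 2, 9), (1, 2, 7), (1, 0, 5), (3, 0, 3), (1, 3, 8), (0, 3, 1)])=7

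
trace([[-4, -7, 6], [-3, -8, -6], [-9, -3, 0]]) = -12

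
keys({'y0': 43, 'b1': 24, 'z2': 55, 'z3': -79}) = ['y0', 'b1', 'z2', 'z3']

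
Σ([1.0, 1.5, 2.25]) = 1.0 + 1.5 + 2.25
= 4.75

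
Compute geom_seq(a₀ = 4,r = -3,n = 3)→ a_0 = 4*(-3)^0 = 4
a_1 = 4*(-3)^1 = -12
a_2 = 4*(-3)^2 = 36
= [4, -12, 36]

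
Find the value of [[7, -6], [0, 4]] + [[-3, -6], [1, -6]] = [[4, -12], [1, -2]]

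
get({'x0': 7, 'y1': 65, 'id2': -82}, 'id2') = -82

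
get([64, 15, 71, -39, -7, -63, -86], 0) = 64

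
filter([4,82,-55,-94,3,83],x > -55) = keep x where x > -55: 4✓, 82✓, -55✗, -94✗, 3✓, 83✓
= [4, 82, 3, 83]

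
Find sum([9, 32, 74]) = 9 + 32 + 74
= 115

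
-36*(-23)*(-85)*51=-3589380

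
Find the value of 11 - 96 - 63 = -148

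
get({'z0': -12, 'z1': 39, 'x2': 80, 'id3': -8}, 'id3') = -8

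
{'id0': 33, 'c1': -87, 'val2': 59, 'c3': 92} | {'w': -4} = {'id0': 33, 'c1': -87, 'val2': 59, 'c3': 92, 'w': -4}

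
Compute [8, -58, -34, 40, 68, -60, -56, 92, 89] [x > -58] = [8, -34, 40, 68, -56, 92, 89]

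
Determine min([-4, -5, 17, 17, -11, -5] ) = -11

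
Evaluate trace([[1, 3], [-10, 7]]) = diagonal: 1 + 7
= 8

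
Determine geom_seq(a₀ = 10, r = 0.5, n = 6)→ a_0 = 10*0.5^0 = 10.0
a_1 = 10*0.5^1 = 5.0
a_2 = 10*0.5^2 = 2.5
...
= [10.0, 5.0, 2.5, 1.25, 0.625, 0.3125]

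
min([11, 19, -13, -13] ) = -13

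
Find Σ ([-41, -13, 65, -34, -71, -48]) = (-41) + (-13) + 65 + (-34) + (-71) + (-48)
= -142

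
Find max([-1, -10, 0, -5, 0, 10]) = 10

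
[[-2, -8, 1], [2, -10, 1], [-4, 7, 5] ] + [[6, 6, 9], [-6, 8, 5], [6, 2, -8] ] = [[4, -2, 10], [-4, -2, 6], [2, 9, -3]]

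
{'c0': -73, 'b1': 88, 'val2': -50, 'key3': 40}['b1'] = 88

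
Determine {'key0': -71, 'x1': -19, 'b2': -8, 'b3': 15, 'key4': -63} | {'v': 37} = {'key0': -71, 'x1': -19, 'b2': -8, 'b3': 15, 'key4': -63, 'v': 37}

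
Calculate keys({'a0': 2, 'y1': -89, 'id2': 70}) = ['a0', 'y1', 'id2']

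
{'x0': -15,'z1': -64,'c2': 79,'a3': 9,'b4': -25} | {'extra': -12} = {'x0': -15, 'z1': -64, 'c2': 79, 'a3': 9, 'b4': -25, 'extra': -12}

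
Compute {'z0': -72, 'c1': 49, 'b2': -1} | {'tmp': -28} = {'z0': -72, 'c1': 49, 'b2': -1, 'tmp': -28}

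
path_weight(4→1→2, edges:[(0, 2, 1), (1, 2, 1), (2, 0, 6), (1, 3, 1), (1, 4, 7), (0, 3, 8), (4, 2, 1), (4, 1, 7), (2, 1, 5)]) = w(4→1)=7 + w(1→2)=1
= 8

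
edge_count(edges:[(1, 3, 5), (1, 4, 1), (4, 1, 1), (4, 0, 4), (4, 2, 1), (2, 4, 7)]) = 6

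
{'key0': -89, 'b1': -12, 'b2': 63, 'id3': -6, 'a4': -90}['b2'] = 63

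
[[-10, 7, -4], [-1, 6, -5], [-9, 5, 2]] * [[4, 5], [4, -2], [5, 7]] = C[0][0] = (-10)*(4) + (7)*(4) + (-4)*(5) = -32
C[0][1] = (-10)*(5) + (7)*(-2) + (-4)*(7) = -92
C[1][0] = (-1)*(4) + (6)*(4) + (-5)*(5) = -5
C[1][1] = (-1)*(5) + (6)*(-2) + (-5)*(7) = -52
C[2][0] = (-9)*(4) + (5)*(4) + (2)*(5) = -6
C[2][1] = (-9)*(5) + (5)*(-2) + (2)*(7) = -41
= [[-32, -92], [-5, -52], [-6, -41]]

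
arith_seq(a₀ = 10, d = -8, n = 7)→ [10, 2, -6, -14, -22, -30, -38]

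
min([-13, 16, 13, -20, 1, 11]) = -20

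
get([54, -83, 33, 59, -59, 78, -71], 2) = 33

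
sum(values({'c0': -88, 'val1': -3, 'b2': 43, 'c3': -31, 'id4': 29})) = -50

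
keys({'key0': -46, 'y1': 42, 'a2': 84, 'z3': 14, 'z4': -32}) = ['key0', 'y1', 'a2', 'z3', 'z4']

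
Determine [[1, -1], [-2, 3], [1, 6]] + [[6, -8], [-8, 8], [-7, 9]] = [[7, -9], [-10, 11], [-6, 15]]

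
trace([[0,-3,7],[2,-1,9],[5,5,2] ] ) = 1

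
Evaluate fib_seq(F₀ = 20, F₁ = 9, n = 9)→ F_2 = F_1 + F_0 = 29
F_3 = F_2 + F_1 = 38
F_4 = F_3 + F_2 = 67
...
= [20, 9, 29, 38, 67, 105, 172, 277, 449]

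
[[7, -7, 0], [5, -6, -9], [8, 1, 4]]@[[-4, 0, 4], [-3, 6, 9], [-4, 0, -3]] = C[0][0] = (7)*(-4) + (-7)*(-3) + (0)*(-4) = -7
C[0][1] = (7)*(0) + (-7)*(6) + (0)*(0) = -42
C[0][2] = (7)*(4) + (-7)*(9) + (0)*(-3) = -35
C[1][0] = (5)*(-4) + (-6)*(-3) + (-9)*(-4) = 34
C[1][1] = (5)*(0) + (-6)*(6) + (-9)*(0) = -36
C[1][2] = (5)*(4) + (-6)*(9) + (-9)*(-3) = -7
... (3 more cells)
= [[-7, -42, -35], [34, -36, -7], [-51, 6, 29]]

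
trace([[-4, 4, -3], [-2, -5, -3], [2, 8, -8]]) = diagonal: (-4) + (-5) + (-8)
= -17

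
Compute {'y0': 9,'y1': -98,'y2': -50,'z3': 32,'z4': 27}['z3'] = 32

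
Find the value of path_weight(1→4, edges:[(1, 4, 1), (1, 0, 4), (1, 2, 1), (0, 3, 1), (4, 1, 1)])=1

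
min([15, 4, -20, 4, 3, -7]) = -20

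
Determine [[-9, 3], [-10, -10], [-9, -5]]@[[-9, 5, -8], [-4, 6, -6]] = C[0][0] = (-9)*(-9) + (3)*(-4) = 69
C[0][1] = (-9)*(5) + (3)*(6) = -27
C[0][2] = (-9)*(-8) + (3)*(-6) = 54
C[1][0] = (-10)*(-9) + (-10)*(-4) = 130
C[1][1] = (-10)*(5) + (-10)*(6) = -110
C[1][2] = (-10)*(-8) + (-10)*(-6) = 140
... (3 more cells)
= [[69, -27, 54], [130, -110, 140], [101, -75, 102]]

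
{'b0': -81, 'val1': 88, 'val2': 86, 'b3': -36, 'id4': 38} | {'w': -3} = {'b0': -81, 'val1': 88, 'val2': 86, 'b3': -36, 'id4': 38, 'w': -3}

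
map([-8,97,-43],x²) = [64, 9409, 1849]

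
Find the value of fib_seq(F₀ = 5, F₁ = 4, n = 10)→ F_2 = F_1 + F_0 = 9
F_3 = F_2 + F_1 = 13
F_4 = F_3 + F_2 = 22
...
= [5, 4, 9, 13, 22, 35, 57, 92, 149, 241]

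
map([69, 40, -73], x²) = [4761, 1600, 5329]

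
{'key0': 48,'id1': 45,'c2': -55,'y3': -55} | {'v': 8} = {'key0': 48, 'id1': 45, 'c2': -55, 'y3': -55, 'v': 8}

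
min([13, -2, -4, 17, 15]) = -4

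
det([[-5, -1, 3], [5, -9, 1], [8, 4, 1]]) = 338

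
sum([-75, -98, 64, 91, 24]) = (-75) + (-98) + 64 + 91 + 24
= 6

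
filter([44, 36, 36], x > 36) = [44]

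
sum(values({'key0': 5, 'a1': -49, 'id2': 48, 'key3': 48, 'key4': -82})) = -30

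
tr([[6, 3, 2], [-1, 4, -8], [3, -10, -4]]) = diagonal: 6 + 4 + (-4)
= 6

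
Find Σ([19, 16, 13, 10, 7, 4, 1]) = 19 + 16 + 13 + 10 + 7 + 4 + 1
= 70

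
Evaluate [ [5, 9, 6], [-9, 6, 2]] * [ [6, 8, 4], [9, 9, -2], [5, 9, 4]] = [[141, 175, 26], [10, 0, -40]]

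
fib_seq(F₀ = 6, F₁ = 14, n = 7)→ [6, 14, 20, 34, 54, 88, 142]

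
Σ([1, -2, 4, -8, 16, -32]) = -21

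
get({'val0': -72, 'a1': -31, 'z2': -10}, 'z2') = -10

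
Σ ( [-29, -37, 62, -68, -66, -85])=-223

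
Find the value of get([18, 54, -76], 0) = 18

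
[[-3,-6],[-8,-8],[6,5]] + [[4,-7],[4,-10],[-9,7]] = [[1, -13], [-4, -18], [-3, 12]]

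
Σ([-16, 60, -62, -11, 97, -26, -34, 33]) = (-16) + 60 + (-62) + (-11) + 97 + (-26) + (-34) + 33
= 41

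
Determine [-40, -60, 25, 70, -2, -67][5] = -67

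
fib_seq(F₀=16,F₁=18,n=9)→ [16, 18, 34, 52, 86, 138, 224, 362, 586]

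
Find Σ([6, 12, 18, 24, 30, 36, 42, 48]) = 6 + 12 + 18 + 24 + 30 + 36 + 42 + 48
= 216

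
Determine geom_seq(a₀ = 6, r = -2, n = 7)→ a_0 = 6*(-2)^0 = 6
a_1 = 6*(-2)^1 = -12
a_2 = 6*(-2)^2 = 24
...
= [6, -12, 24, -48, 96, -192, 384]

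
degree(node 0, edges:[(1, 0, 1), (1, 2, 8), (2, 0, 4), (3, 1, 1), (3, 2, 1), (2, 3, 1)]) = incident: (1,0), (2,0)
= 2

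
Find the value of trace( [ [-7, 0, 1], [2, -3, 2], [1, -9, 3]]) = diagonal: (-7) + (-3) + 3
= -7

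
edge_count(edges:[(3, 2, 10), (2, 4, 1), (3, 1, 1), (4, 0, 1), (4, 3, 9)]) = 5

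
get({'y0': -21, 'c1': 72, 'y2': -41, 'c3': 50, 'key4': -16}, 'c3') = 50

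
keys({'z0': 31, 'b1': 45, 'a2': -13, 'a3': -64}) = ['z0', 'b1', 'a2', 'a3']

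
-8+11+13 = 16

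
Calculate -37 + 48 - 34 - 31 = -54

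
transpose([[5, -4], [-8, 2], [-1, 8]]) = [[5, -8, -1], [-4, 2, 8]]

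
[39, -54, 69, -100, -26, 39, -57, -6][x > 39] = [69]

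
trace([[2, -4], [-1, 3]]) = diagonal: 2 + 3
= 5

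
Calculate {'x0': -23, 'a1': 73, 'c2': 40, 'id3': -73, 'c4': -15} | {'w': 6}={'x0': -23, 'a1': 73, 'c2': 40, 'id3': -73, 'c4': -15, 'w': 6}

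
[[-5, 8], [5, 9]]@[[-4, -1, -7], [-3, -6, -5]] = [[-4, -43, -5], [-47, -59, -80]]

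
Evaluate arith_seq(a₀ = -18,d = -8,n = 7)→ a_0 = -18 + 0*-8 = -18
a_1 = -18 + 1*-8 = -26
a_2 = -18 + 2*-8 = -34
...
= [-18, -26, -34, -42, -50, -58, -66]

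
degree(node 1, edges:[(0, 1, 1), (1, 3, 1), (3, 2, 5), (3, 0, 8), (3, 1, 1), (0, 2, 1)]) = 3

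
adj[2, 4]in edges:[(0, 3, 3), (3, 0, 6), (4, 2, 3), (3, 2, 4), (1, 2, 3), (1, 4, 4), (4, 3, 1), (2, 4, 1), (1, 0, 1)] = 1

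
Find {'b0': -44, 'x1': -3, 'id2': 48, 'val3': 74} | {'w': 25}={'b0': -44, 'x1': -3, 'id2': 48, 'val3': 74, 'w': 25}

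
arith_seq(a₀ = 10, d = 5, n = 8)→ [10, 15, 20, 25, 30, 35, 40, 45]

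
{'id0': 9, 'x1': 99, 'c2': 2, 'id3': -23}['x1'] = 99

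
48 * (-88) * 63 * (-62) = 16498944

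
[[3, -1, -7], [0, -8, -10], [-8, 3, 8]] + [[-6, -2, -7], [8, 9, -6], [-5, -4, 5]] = [[-3, -3, -14], [8, 1, -16], [-13, -1, 13]]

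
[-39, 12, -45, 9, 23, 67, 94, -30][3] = 9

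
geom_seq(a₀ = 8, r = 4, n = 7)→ a_0 = 8*4^0 = 8
a_1 = 8*4^1 = 32
a_2 = 8*4^2 = 128
...
= [8, 32, 128, 512, 2048, 8192, 32768]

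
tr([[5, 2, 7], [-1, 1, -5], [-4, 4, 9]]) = 15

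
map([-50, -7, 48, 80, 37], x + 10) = [-40, 3, 58, 90, 47]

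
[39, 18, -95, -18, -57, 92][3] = -18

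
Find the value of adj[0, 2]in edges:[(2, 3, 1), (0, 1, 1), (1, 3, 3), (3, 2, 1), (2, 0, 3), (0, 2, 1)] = 1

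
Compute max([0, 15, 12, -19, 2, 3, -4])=15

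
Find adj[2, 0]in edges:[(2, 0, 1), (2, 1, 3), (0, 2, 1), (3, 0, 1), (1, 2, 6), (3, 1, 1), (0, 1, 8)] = 1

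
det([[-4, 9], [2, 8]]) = (-4)*(8) - (9)*(2)
= -50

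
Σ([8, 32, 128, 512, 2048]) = 2728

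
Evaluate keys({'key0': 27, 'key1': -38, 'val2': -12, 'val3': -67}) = ['key0', 'key1', 'val2', 'val3']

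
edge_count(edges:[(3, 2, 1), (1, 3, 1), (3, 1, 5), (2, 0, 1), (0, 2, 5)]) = 5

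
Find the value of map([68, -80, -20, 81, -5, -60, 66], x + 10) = [78, -70, -10, 91, 5, -50, 76]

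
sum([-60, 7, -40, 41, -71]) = (-60) + 7 + (-40) + 41 + (-71)
= -123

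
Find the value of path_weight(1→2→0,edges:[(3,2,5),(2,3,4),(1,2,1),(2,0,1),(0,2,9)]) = 2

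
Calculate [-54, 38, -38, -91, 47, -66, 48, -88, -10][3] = -91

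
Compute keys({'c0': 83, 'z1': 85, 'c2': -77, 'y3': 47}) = ['c0', 'z1', 'c2', 'y3']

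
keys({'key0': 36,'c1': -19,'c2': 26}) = ['key0', 'c1', 'c2']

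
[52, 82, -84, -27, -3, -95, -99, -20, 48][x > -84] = [52, 82, -27, -3, -20, 48]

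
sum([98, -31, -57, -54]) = -44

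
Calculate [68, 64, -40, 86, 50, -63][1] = 64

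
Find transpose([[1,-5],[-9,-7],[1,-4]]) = [[1, -9, 1], [-5, -7, -4]]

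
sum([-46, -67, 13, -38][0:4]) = slice → [-46, -67, 13, -38]
(-46) + (-67) + 13 + (-38)
= -138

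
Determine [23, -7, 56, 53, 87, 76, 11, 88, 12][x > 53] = [56, 87, 76, 88]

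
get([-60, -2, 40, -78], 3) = -78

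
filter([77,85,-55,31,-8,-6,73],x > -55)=keep x where x > -55: 77✓, 85✓, -55✗, 31✓, -8✓, -6✓, 73✓
= [77, 85, 31, -8, -6, 73]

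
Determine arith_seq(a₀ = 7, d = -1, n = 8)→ [7, 6, 5, 4, 3, 2, 1, 0]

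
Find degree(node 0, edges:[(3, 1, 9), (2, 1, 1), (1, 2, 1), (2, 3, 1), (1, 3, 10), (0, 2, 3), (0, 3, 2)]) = incident: (0,2), (0,3)
= 2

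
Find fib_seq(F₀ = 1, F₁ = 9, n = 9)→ F_2 = F_1 + F_0 = 10
F_3 = F_2 + F_1 = 19
F_4 = F_3 + F_2 = 29
...
= [1, 9, 10, 19, 29, 48, 77, 125, 202]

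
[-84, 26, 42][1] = 26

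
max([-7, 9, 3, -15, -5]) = 9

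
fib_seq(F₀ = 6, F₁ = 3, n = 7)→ F_2 = F_1 + F_0 = 9
F_3 = F_2 + F_1 = 12
F_4 = F_3 + F_2 = 21
...
= [6, 3, 9, 12, 21, 33, 54]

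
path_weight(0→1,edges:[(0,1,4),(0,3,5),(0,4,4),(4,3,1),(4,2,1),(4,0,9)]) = 4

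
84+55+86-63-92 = 70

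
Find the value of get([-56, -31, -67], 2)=-67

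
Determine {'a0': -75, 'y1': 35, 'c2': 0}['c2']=0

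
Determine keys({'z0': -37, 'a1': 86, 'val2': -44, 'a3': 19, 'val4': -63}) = ['z0', 'a1', 'val2', 'a3', 'val4']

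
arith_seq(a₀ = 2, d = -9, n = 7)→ [2, -7, -16, -25, -34, -43, -52]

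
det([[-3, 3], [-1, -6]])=(-3)*(-6) - (3)*(-1)
= 21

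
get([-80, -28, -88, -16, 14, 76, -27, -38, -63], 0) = -80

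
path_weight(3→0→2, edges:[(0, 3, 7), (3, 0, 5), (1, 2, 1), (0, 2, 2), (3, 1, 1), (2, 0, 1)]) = 7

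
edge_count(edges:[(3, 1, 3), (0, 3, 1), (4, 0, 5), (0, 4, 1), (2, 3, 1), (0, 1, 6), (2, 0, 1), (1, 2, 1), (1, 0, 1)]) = 9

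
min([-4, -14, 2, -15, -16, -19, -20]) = -20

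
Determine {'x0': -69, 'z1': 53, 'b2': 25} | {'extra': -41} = {'x0': -69, 'z1': 53, 'b2': 25, 'extra': -41}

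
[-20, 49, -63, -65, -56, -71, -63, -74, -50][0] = -20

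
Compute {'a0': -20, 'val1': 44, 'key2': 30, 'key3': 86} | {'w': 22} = {'a0': -20, 'val1': 44, 'key2': 30, 'key3': 86, 'w': 22}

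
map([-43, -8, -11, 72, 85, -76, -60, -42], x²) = (-43)²=1849, (-8)²=64, (-11)²=121, (72)²=5184, (85)²=7225, (-76)²=5776, (-60)²=3600, (-42)²=1764
= [1849, 64, 121, 5184, 7225, 5776, 3600, 1764]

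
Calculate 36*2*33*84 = 199584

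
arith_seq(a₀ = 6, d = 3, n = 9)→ [6, 9, 12, 15, 18, 21, 24, 27, 30]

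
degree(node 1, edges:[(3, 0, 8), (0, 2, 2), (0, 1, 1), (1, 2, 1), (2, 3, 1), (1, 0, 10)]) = incident: (0,1), (1,2), (1,0)
= 3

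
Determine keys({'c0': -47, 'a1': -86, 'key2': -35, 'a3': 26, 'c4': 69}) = ['c0', 'a1', 'key2', 'a3', 'c4']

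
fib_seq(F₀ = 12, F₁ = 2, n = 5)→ F_2 = F_1 + F_0 = 14
F_3 = F_2 + F_1 = 16
F_4 = F_3 + F_2 = 30
= [12, 2, 14, 16, 30]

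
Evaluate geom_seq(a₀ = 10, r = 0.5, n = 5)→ [10.0, 5.0, 2.5, 1.25, 0.625]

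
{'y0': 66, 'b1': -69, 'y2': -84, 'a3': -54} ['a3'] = -54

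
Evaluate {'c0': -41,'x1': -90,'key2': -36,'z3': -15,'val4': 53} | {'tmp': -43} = {'c0': -41, 'x1': -90, 'key2': -36, 'z3': -15, 'val4': 53, 'tmp': -43}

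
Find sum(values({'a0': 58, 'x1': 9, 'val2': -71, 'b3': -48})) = 58 + 9 + (-71) + (-48)
= -52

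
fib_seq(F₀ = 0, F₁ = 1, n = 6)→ F_2 = F_1 + F_0 = 1
F_3 = F_2 + F_1 = 2
F_4 = F_3 + F_2 = 3
...
= [0, 1, 1, 2, 3, 5]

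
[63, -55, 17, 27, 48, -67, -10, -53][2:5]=[17, 27, 48]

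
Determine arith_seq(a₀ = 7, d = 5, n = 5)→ [7, 12, 17, 22, 27]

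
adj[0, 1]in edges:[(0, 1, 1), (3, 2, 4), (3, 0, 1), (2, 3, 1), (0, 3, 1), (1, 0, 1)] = 1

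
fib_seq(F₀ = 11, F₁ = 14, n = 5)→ F_2 = F_1 + F_0 = 25
F_3 = F_2 + F_1 = 39
F_4 = F_3 + F_2 = 64
= [11, 14, 25, 39, 64]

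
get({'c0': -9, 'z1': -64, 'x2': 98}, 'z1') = -64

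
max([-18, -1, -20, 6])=6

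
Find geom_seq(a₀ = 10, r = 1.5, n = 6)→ a_0 = 10*1.5^0 = 10.0
a_1 = 10*1.5^1 = 15.0
a_2 = 10*1.5^2 = 22.5
...
= [10.0, 15.0, 22.5, 33.75, 50.625, 75.9375]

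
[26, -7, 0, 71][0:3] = [26, -7, 0]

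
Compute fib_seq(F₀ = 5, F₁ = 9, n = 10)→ F_2 = F_1 + F_0 = 14
F_3 = F_2 + F_1 = 23
F_4 = F_3 + F_2 = 37
...
= [5, 9, 14, 23, 37, 60, 97, 157, 254, 411]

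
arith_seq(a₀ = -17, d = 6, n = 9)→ a_0 = -17 + 0*6 = -17
a_1 = -17 + 1*6 = -11
a_2 = -17 + 2*6 = -5
...
= [-17, -11, -5, 1, 7, 13, 19, 25, 31]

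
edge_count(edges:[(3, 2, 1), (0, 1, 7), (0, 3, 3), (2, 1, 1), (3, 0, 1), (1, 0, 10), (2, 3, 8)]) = 7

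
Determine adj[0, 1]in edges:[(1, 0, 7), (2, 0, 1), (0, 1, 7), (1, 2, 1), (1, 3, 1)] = 7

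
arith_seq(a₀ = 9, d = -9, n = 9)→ [9, 0, -9, -18, -27, -36, -45, -54, -63]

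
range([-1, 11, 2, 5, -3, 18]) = 21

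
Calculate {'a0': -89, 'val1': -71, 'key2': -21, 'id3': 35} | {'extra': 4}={'a0': -89, 'val1': -71, 'key2': -21, 'id3': 35, 'extra': 4}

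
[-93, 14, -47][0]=-93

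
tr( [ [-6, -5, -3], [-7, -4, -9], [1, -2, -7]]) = diagonal: (-6) + (-4) + (-7)
= -17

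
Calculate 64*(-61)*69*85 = -22896960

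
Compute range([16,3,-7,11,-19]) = 35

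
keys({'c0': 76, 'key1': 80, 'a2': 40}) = ['c0', 'key1', 'a2']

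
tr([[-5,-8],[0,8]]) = 3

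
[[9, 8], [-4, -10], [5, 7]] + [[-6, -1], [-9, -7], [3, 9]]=[[3, 7], [-13, -17], [8, 16]]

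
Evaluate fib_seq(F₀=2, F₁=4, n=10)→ [2, 4, 6, 10, 16, 26, 42, 68, 110, 178]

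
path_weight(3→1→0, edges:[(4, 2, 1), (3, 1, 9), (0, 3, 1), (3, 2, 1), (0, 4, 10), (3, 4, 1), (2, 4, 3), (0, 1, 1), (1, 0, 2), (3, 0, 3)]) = 11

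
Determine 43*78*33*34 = 3763188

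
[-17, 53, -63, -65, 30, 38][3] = -65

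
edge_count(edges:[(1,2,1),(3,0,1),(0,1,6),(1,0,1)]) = 4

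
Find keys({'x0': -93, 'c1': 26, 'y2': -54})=['x0', 'c1', 'y2']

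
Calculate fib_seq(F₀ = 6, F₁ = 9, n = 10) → F_2 = F_1 + F_0 = 15
F_3 = F_2 + F_1 = 24
F_4 = F_3 + F_2 = 39
...
= [6, 9, 15, 24, 39, 63, 102, 165, 267, 432]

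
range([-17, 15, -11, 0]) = 32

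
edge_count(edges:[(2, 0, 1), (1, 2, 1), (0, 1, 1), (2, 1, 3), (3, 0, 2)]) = 5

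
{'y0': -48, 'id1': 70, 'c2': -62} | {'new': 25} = {'y0': -48, 'id1': 70, 'c2': -62, 'new': 25}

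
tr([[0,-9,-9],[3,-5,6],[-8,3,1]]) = diagonal: 0 + (-5) + 1
= -4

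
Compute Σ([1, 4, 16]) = 1 + 4 + 16
= 21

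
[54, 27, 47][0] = 54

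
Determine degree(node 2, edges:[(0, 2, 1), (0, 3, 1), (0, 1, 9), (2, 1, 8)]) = incident: (0,2), (2,1)
= 2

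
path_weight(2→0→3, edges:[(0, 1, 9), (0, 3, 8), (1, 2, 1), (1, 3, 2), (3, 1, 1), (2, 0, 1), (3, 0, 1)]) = 9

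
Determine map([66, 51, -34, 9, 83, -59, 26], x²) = [4356, 2601, 1156, 81, 6889, 3481, 676]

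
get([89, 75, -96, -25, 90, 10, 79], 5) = 10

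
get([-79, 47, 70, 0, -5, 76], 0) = -79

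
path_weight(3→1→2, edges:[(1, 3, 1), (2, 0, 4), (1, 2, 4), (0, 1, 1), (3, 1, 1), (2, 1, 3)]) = 5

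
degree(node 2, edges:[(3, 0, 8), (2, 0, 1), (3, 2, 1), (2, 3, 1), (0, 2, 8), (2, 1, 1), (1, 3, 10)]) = incident: (2,0), (3,2), (2,3), (0,2), (2,1)
= 5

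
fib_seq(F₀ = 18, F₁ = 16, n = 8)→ [18, 16, 34, 50, 84, 134, 218, 352]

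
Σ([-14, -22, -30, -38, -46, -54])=-204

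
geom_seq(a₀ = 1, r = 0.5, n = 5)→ a_0 = 1*0.5^0 = 1.0
a_1 = 1*0.5^1 = 0.5
a_2 = 1*0.5^2 = 0.25
...
= [1.0, 0.5, 0.25, 0.125, 0.0625]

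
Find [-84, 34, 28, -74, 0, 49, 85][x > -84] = [34, 28, -74, 0, 49, 85]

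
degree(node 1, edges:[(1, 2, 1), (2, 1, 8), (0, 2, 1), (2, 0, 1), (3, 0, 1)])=incident: (1,2), (2,1)
= 2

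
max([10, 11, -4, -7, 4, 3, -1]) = 11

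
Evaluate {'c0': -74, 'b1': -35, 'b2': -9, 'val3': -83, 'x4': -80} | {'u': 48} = {'c0': -74, 'b1': -35, 'b2': -9, 'val3': -83, 'x4': -80, 'u': 48}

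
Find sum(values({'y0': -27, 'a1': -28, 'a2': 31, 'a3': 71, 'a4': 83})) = (-27) + (-28) + 31 + 71 + 83
= 130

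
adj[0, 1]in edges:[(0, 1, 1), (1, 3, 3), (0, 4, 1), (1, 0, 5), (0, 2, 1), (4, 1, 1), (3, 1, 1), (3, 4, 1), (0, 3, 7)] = 1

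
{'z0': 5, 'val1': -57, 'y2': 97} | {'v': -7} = {'z0': 5, 'val1': -57, 'y2': 97, 'v': -7}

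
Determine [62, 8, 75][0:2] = [62, 8]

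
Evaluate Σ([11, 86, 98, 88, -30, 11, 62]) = 326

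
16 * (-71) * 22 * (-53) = 1324576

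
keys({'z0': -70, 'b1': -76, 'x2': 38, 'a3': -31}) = ['z0', 'b1', 'x2', 'a3']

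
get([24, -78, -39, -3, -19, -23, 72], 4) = -19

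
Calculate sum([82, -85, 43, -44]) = 82 + (-85) + 43 + (-44)
= -4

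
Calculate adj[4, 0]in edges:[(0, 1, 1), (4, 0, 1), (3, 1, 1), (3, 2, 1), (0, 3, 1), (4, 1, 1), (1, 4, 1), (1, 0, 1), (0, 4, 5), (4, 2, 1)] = 1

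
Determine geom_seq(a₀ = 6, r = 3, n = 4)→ [6, 18, 54, 162]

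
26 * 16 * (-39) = -16224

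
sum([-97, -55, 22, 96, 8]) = (-97) + (-55) + 22 + 96 + 8
= -26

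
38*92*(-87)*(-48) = 14599296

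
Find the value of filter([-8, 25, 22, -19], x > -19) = keep x where x > -19: -8✓, 25✓, 22✓, -19✗
= [-8, 25, 22]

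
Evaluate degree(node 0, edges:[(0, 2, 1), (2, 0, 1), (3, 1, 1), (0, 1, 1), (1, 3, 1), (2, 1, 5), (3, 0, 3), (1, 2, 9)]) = incident: (0,2), (2,0), (0,1), (3,0)
= 4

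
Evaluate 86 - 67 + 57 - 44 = 32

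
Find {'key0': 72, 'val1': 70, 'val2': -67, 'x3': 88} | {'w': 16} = {'key0': 72, 'val1': 70, 'val2': -67, 'x3': 88, 'w': 16}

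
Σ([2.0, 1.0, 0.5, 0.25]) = 3.75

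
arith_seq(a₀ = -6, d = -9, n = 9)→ a_0 = -6 + 0*-9 = -6
a_1 = -6 + 1*-9 = -15
a_2 = -6 + 2*-9 = -24
...
= [-6, -15, -24, -33, -42, -51, -60, -69, -78]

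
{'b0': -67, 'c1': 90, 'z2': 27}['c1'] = 90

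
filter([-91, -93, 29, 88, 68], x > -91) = [29, 88, 68]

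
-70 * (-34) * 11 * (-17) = -445060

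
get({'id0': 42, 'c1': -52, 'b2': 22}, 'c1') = -52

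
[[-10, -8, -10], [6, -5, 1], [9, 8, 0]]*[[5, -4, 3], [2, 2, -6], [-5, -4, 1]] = [[-16, 64, 8], [15, -38, 49], [61, -20, -21]]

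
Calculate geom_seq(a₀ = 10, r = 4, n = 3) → [10, 40, 160]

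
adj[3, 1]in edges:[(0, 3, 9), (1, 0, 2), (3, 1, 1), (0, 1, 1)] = 1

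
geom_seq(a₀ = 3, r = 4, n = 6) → a_0 = 3*4^0 = 3
a_1 = 3*4^1 = 12
a_2 = 3*4^2 = 48
...
= [3, 12, 48, 192, 768, 3072]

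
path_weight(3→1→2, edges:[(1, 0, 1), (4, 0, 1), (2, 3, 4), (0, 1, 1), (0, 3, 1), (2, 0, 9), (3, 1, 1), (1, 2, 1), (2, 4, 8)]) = w(3→1)=1 + w(1→2)=1
= 2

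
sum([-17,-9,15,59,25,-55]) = 18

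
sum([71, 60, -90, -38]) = 71 + 60 + (-90) + (-38)
= 3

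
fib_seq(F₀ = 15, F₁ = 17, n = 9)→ [15, 17, 32, 49, 81, 130, 211, 341, 552]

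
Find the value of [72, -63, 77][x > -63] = keep x where x > -63: 72✓, -63✗, 77✓
= [72, 77]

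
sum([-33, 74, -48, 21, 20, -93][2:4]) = slice → [-48, 21]
(-48) + 21
= -27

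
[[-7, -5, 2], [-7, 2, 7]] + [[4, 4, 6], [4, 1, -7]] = [[-3, -1, 8], [-3, 3, 0]]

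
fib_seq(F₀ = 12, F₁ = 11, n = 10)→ [12, 11, 23, 34, 57, 91, 148, 239, 387, 626]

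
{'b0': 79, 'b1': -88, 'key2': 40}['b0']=79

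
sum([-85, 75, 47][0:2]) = slice → [-85, 75]
(-85) + 75
= -10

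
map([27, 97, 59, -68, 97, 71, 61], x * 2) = 27*2=54, 97*2=194, 59*2=118, -68*2=-136, 97*2=194, 71*2=142, 61*2=122
= [54, 194, 118, -136, 194, 142, 122]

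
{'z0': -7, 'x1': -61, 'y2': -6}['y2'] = -6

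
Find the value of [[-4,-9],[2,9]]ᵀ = [[-4, 2], [-9, 9]]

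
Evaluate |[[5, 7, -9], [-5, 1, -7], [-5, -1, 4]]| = 280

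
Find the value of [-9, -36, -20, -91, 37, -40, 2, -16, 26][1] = -36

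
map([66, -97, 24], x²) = [4356, 9409, 576]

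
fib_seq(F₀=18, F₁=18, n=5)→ F_2 = F_1 + F_0 = 36
F_3 = F_2 + F_1 = 54
F_4 = F_3 + F_2 = 90
= [18, 18, 36, 54, 90]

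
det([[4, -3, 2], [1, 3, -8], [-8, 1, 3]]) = -65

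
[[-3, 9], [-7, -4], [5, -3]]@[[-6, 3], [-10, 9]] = C[0][0] = (-3)*(-6) + (9)*(-10) = -72
C[0][1] = (-3)*(3) + (9)*(9) = 72
C[1][0] = (-7)*(-6) + (-4)*(-10) = 82
C[1][1] = (-7)*(3) + (-4)*(9) = -57
C[2][0] = (5)*(-6) + (-3)*(-10) = 0
C[2][1] = (5)*(3) + (-3)*(9) = -12
= [[-72, 72], [82, -57], [0, -12]]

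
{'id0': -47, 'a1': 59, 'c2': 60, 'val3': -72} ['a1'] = 59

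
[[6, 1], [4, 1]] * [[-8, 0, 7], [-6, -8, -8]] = [[-54, -8, 34], [-38, -8, 20]]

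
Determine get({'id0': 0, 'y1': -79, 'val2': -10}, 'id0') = 0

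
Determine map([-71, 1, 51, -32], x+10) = [-61, 11, 61, -22]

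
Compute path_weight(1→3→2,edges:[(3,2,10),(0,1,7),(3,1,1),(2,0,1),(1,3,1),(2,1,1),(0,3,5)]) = w(1→3)=1 + w(3→2)=10
= 11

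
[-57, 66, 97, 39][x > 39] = [66, 97]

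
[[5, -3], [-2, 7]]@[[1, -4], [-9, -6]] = C[0][0] = (5)*(1) + (-3)*(-9) = 32
C[0][1] = (5)*(-4) + (-3)*(-6) = -2
C[1][0] = (-2)*(1) + (7)*(-9) = -65
C[1][1] = (-2)*(-4) + (7)*(-6) = -34
= [[32, -2], [-65, -34]]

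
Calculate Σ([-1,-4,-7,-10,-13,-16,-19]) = (-1) + (-4) + (-7) + (-10) + (-13) + (-16) + (-19)
= -70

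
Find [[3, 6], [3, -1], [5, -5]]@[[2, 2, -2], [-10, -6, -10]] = C[0][0] = (3)*(2) + (6)*(-10) = -54
C[0][1] = (3)*(2) + (6)*(-6) = -30
C[0][2] = (3)*(-2) + (6)*(-10) = -66
C[1][0] = (3)*(2) + (-1)*(-10) = 16
C[1][1] = (3)*(2) + (-1)*(-6) = 12
C[1][2] = (3)*(-2) + (-1)*(-10) = 4
... (3 more cells)
= [[-54, -30, -66], [16, 12, 4], [60, 40, 40]]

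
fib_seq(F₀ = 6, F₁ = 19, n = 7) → [6, 19, 25, 44, 69, 113, 182]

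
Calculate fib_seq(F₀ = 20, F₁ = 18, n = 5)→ F_2 = F_1 + F_0 = 38
F_3 = F_2 + F_1 = 56
F_4 = F_3 + F_2 = 94
= [20, 18, 38, 56, 94]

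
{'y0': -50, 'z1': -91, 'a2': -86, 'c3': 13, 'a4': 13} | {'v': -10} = {'y0': -50, 'z1': -91, 'a2': -86, 'c3': 13, 'a4': 13, 'v': -10}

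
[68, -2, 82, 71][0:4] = [68, -2, 82, 71]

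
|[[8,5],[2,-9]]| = (8)*(-9) - (5)*(2)
= -82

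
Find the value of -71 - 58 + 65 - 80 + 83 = -61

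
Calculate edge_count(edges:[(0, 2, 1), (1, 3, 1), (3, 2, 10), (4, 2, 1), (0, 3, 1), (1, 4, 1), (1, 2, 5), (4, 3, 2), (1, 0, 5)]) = 9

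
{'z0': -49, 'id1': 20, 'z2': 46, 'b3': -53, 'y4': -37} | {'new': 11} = {'z0': -49, 'id1': 20, 'z2': 46, 'b3': -53, 'y4': -37, 'new': 11}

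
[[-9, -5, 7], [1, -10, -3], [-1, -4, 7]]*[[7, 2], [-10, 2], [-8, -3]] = [[-69, -49], [131, -9], [-23, -31]]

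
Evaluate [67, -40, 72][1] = -40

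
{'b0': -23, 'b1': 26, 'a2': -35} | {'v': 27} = {'b0': -23, 'b1': 26, 'a2': -35, 'v': 27}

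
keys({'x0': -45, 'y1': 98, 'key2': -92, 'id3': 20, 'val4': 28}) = ['x0', 'y1', 'key2', 'id3', 'val4']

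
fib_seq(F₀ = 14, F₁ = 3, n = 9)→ [14, 3, 17, 20, 37, 57, 94, 151, 245]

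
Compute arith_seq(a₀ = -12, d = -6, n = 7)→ a_0 = -12 + 0*-6 = -12
a_1 = -12 + 1*-6 = -18
a_2 = -12 + 2*-6 = -24
...
= [-12, -18, -24, -30, -36, -42, -48]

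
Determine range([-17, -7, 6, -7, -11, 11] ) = 28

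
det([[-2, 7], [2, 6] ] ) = -26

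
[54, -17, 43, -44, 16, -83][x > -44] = keep x where x > -44: 54✓, -17✓, 43✓, -44✗, 16✓, -83✗
= [54, -17, 43, 16]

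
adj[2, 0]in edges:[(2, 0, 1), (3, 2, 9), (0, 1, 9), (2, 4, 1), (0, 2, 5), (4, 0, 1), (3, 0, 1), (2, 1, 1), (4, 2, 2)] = 1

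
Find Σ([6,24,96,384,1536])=6 + 24 + 96 + 384 + 1536
= 2046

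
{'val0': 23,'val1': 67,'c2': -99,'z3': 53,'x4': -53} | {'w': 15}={'val0': 23, 'val1': 67, 'c2': -99, 'z3': 53, 'x4': -53, 'w': 15}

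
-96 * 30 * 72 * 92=-19077120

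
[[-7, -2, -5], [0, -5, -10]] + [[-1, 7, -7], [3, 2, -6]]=[[-8, 5, -12], [3, -3, -16]]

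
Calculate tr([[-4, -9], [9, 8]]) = 4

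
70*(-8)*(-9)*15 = 75600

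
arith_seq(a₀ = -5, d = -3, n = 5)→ a_0 = -5 + 0*-3 = -5
a_1 = -5 + 1*-3 = -8
a_2 = -5 + 2*-3 = -11
...
= [-5, -8, -11, -14, -17]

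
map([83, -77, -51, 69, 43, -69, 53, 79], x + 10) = [93, -67, -41, 79, 53, -59, 63, 89]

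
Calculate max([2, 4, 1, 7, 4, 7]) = 7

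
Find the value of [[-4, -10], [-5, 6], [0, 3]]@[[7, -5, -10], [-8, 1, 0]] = C[0][0] = (-4)*(7) + (-10)*(-8) = 52
C[0][1] = (-4)*(-5) + (-10)*(1) = 10
C[0][2] = (-4)*(-10) + (-10)*(0) = 40
C[1][0] = (-5)*(7) + (6)*(-8) = -83
C[1][1] = (-5)*(-5) + (6)*(1) = 31
C[1][2] = (-5)*(-10) + (6)*(0) = 50
... (3 more cells)
= [[52, 10, 40], [-83, 31, 50], [-24, 3, 0]]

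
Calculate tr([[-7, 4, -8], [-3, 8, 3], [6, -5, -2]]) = diagonal: (-7) + 8 + (-2)
= -1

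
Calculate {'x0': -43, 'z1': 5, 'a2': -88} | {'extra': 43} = {'x0': -43, 'z1': 5, 'a2': -88, 'extra': 43}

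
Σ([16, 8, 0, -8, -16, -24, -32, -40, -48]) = 16 + 8 + 0 + (-8) + (-16) + (-24) + (-32) + (-40) + (-48)
= -144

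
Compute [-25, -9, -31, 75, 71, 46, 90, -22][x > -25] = [-9, 75, 71, 46, 90, -22]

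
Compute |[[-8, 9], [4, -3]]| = -12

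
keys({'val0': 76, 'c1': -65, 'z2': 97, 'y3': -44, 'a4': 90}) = ['val0', 'c1', 'z2', 'y3', 'a4']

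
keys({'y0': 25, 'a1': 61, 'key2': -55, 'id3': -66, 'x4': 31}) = ['y0', 'a1', 'key2', 'id3', 'x4']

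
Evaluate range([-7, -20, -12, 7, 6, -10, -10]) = 27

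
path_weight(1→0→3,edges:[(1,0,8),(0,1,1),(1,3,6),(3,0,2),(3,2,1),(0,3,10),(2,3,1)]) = 18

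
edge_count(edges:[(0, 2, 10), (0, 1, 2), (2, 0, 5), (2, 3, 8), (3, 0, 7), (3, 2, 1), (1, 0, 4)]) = 7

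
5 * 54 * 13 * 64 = 224640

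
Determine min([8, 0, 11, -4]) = -4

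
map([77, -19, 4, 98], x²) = (77)²=5929, (-19)²=361, (4)²=16, (98)²=9604
= [5929, 361, 16, 9604]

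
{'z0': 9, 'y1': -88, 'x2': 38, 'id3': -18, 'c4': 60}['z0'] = 9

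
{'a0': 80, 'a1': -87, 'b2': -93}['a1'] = -87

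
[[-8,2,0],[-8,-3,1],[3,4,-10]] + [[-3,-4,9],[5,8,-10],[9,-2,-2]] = [[-11, -2, 9], [-3, 5, -9], [12, 2, -12]]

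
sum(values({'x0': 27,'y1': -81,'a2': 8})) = -46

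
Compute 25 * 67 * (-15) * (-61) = 1532625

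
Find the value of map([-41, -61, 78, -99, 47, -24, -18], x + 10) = [-31, -51, 88, -89, 57, -14, -8]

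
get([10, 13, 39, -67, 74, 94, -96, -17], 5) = 94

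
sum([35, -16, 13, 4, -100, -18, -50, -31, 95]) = 35 + (-16) + 13 + 4 + (-100) + (-18) + (-50) + (-31) + 95
= -68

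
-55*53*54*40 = -6296400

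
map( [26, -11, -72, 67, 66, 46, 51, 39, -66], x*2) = [52, -22, -144, 134, 132, 92, 102, 78, -132]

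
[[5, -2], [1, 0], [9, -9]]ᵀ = [[5, 1, 9], [-2, 0, -9]]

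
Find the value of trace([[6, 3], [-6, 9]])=15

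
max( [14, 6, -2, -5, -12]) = 14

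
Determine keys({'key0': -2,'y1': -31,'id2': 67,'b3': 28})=['key0', 'y1', 'id2', 'b3']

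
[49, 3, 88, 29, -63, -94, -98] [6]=-98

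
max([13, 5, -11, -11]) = 13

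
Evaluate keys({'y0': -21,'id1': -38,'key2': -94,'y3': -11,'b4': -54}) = ['y0', 'id1', 'key2', 'y3', 'b4']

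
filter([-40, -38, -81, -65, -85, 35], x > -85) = [-40, -38, -81, -65, 35]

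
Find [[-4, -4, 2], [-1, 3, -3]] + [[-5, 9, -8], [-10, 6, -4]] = [[-9, 5, -6], [-11, 9, -7]]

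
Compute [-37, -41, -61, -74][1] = -41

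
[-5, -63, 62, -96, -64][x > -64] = keep x where x > -64: -5✓, -63✓, 62✓, -96✗, -64✗
= [-5, -63, 62]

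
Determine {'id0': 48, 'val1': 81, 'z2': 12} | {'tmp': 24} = {'id0': 48, 'val1': 81, 'z2': 12, 'tmp': 24}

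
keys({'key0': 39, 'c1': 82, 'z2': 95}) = ['key0', 'c1', 'z2']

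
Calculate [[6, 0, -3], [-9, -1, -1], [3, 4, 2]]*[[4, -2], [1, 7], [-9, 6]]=[[51, -30], [-28, 5], [-2, 34]]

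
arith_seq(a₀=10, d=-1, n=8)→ [10, 9, 8, 7, 6, 5, 4, 3]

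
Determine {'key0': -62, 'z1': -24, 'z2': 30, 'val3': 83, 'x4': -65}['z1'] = -24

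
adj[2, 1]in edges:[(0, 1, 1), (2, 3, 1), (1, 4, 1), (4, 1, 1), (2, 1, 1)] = 1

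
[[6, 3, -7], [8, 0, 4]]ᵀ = [[6, 8], [3, 0], [-7, 4]]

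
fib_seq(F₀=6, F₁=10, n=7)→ [6, 10, 16, 26, 42, 68, 110]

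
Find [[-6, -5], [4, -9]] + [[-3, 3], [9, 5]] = [[-9, -2], [13, -4]]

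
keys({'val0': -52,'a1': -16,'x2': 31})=['val0', 'a1', 'x2']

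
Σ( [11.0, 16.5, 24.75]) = 52.25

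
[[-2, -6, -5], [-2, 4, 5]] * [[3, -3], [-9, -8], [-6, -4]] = C[0][0] = (-2)*(3) + (-6)*(-9) + (-5)*(-6) = 78
C[0][1] = (-2)*(-3) + (-6)*(-8) + (-5)*(-4) = 74
C[1][0] = (-2)*(3) + (4)*(-9) + (5)*(-6) = -72
C[1][1] = (-2)*(-3) + (4)*(-8) + (5)*(-4) = -46
= [[78, 74], [-72, -46]]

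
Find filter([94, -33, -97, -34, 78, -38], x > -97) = [94, -33, -34, 78, -38]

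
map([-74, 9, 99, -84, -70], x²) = (-74)²=5476, (9)²=81, (99)²=9801, (-84)²=7056, (-70)²=4900
= [5476, 81, 9801, 7056, 4900]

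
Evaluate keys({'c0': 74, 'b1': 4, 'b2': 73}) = ['c0', 'b1', 'b2']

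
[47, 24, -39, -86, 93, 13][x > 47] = [93]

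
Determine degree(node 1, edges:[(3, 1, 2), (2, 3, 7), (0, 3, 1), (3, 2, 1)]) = 1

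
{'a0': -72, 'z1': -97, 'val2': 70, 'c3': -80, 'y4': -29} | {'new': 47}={'a0': -72, 'z1': -97, 'val2': 70, 'c3': -80, 'y4': -29, 'new': 47}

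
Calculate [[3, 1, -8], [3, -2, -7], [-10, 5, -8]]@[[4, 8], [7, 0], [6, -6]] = [[-29, 72], [-44, 66], [-53, -32]]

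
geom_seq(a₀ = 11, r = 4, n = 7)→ [11, 44, 176, 704, 2816, 11264, 45056]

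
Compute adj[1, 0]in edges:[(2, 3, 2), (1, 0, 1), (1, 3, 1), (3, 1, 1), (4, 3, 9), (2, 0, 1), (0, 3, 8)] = 1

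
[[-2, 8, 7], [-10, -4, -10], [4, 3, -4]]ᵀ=[[-2, -10, 4], [8, -4, 3], [7, -10, -4]]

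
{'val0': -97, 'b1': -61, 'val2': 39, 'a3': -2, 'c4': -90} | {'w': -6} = {'val0': -97, 'b1': -61, 'val2': 39, 'a3': -2, 'c4': -90, 'w': -6}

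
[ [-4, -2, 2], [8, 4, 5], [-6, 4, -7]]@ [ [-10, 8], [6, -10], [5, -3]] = C[0][0] = (-4)*(-10) + (-2)*(6) + (2)*(5) = 38
C[0][1] = (-4)*(8) + (-2)*(-10) + (2)*(-3) = -18
C[1][0] = (8)*(-10) + (4)*(6) + (5)*(5) = -31
C[1][1] = (8)*(8) + (4)*(-10) + (5)*(-3) = 9
C[2][0] = (-6)*(-10) + (4)*(6) + (-7)*(5) = 49
C[2][1] = (-6)*(8) + (4)*(-10) + (-7)*(-3) = -67
= [[38, -18], [-31, 9], [49, -67]]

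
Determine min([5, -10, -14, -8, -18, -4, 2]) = -18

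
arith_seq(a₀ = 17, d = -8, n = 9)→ a_0 = 17 + 0*-8 = 17
a_1 = 17 + 1*-8 = 9
a_2 = 17 + 2*-8 = 1
...
= [17, 9, 1, -7, -15, -23, -31, -39, -47]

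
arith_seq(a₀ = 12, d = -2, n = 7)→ a_0 = 12 + 0*-2 = 12
a_1 = 12 + 1*-2 = 10
a_2 = 12 + 2*-2 = 8
...
= [12, 10, 8, 6, 4, 2, 0]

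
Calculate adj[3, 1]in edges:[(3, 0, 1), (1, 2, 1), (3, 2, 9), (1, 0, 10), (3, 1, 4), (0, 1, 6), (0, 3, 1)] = 4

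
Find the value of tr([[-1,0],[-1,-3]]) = diagonal: (-1) + (-3)
= -4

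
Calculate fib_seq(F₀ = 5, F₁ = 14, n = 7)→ F_2 = F_1 + F_0 = 19
F_3 = F_2 + F_1 = 33
F_4 = F_3 + F_2 = 52
...
= [5, 14, 19, 33, 52, 85, 137]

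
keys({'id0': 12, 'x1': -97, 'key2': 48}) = ['id0', 'x1', 'key2']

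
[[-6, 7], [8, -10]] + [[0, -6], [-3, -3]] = [[-6, 1], [5, -13]]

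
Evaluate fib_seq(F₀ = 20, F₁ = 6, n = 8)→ F_2 = F_1 + F_0 = 26
F_3 = F_2 + F_1 = 32
F_4 = F_3 + F_2 = 58
...
= [20, 6, 26, 32, 58, 90, 148, 238]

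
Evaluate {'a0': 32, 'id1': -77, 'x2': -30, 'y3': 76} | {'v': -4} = {'a0': 32, 'id1': -77, 'x2': -30, 'y3': 76, 'v': -4}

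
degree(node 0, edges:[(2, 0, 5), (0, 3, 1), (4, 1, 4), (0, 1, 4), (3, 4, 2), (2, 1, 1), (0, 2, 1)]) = 4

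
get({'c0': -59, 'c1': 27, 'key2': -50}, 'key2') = -50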